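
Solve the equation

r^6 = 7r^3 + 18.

Let u = r^3. The equation becomes u^2 - 7u - 18 = 0.
Factor: (u - 9)(u + 2) = 0, so u = 9 or u = -2.
r^3 = 9 gives r = (9)^(1/3) ~= 2.0801.
r^3 = -2 gives r = -(2)^(1/3) ~= -1.2599.

r = -1.2599 or r = 2.0801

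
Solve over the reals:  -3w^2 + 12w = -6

Rearrange to standard form: -3w^2 + 12w + 6 = 0.
Discriminant: (12)^2 - 4*(-3)*6 = 216.
Quadratic formula: w = (-12 +/- sqrt(216)) / (-6).
So w = 2 - sqrt(6) ~= -0.4495 or w = 2 + sqrt(6) ~= 4.4495.

w = -0.4495 or w = 4.4495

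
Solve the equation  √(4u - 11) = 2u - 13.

Square both sides: 4u - 11 = (2u - 13)².
Expand and rearrange: 4u² - 56u + 180 = 0.
Solving gives u = 9 or u = 5.
Check each candidate in the original equation:
  u = 9: √(25) = 5, while 2u - 13 = 5 — valid.
  u = 5: √(9) = 3, while 2u - 13 = -3 — extraneous.

u = 9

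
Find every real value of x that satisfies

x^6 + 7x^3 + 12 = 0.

x = -1.5874 or x = -1.4422

Let u = x^3. The equation becomes u^2 + 7u + 12 = 0.
Factor: (u + 3)(u + 4) = 0, so u = -3 or u = -4.
x^3 = -3 gives x = -(3)^(1/3) ~= -1.4422.
x^3 = -4 gives x = -(4)^(1/3) ~= -1.5874.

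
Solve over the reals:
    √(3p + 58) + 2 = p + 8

Isolate the radical: √(3p + 58) = p + 6.
Square both sides: 3p + 58 = (p + 6)².
Expand and rearrange: p² + 9p - 22 = 0.
Solving gives p = 2 or p = -11.
Check each candidate in the original equation:
  p = 2: √(64) = 8, while p + 6 = 8 — valid.
  p = -11: √(25) = 5, while p + 6 = -5 — extraneous.

p = 2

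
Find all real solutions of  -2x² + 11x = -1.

Rearrange to standard form: -2x² + 11x + 1 = 0.
Discriminant: (11)² − 4·(-2)·1 = 129.
Quadratic formula: x = (-11 ± √129) / (-4).
So x = 11/4 - √(129)/4 ≈ -0.0895 or x = 11/4 + √(129)/4 ≈ 5.5895.

x = -0.0895 or x = 5.5895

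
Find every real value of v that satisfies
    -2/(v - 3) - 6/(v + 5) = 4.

Multiply both sides by (v - 3)(v + 5):
-2(v + 5) - 6(v - 3) = 4(v - 3)(v + 5).
Expand and collect terms: 4v² + 16v - 68 = 0.
By the quadratic formula, v = (-16 ± √1344) / 8, so v ≈ 2.5826 or v ≈ -6.5826.
Neither value makes a denominator zero (v ≠ 3, v ≠ -5), so both are valid.

v = -6.5826 or v = 2.5826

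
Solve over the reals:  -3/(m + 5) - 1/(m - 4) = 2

m = -6.5744 or m = 3.5744

Multiply both sides by (m + 5)(m - 4):
-3(m - 4) - (m + 5) = 2(m + 5)(m - 4).
Expand and collect terms: 2m² + 6m - 47 = 0.
By the quadratic formula, m = (-6 ± √412) / 4, so m ≈ 3.5744 or m ≈ -6.5744.
Neither value makes a denominator zero (m ≠ -5, m ≠ 4), so both are valid.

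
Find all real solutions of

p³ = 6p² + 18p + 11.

p = -1.3218 or p = -1 or p = 8.3218

Rearrange: p³ - 6p² - 18p - 11 = 0.
Possible rational roots are divisors of -11. Testing p = -1 gives 0, so (p + 1) is a factor.
Divide: p³ - 6p² - 18p - 11 = (p + 1)(p² - 7p - 11).
Apply the quadratic formula to p² - 7p - 11 = 0: p = (7 ± √93)/2, i.e. p ≈ 8.3218 or p ≈ -1.3218.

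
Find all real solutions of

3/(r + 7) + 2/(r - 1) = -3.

Multiply both sides by (r + 7)(r - 1):
3(r - 1) + 2(r + 7) = -3(r + 7)(r - 1).
Expand and collect terms: -3r^2 - 23r + 10 = 0.
By the quadratic formula, r = (23 +/- sqrt(649)) / -6, so r ~= -8.0792 or r ~= 0.4126.
Neither value makes a denominator zero (r != -7, r != 1), so both are valid.

r = -8.0792 or r = 0.4126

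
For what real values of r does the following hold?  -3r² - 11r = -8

r = -4.2885 or r = 0.6218

Rearrange to standard form: -3r² - 11r + 8 = 0.
Discriminant: (-11)² − 4·(-3)·8 = 217.
Quadratic formula: r = (11 ± √217) / (-6).
So r = -√(217)/6 - 11/6 ≈ -4.2885 or r = -11/6 + √(217)/6 ≈ 0.6218.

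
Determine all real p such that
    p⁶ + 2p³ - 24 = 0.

p = -1.8171 or p = 1.5874

Let u = p³. The equation becomes u² + 2u - 24 = 0.
Factor: (u - 4)(u + 6) = 0, so u = 4 or u = -6.
p³ = 4 gives p = ∛(4) ≈ 1.5874.
p³ = -6 gives p = -∛(6) ≈ -1.8171.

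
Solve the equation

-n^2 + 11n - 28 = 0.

n = 4 or n = 7

Factor: -1(n - 7)(n - 4) = 0.
So n = 7 or n = 4.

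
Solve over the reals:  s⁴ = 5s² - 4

s = -2 or s = -1 or s = 1 or s = 2

Let u = s². The equation becomes u² - 5u + 4 = 0.
Factor: (u - 4)(u - 1) = 0, so u = 4 or u = 1.
s² = 4 gives s = ±2.
s² = 1 gives s = ±1.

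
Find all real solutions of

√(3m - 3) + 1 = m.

m = 1 or m = 4

Isolate the radical: √(3m - 3) = m - 1.
Square both sides: 3m - 3 = (m - 1)².
Expand and rearrange: m² - 5m + 4 = 0.
Solving gives m = 4 or m = 1.
Check each candidate in the original equation:
  m = 4: √(9) = 3, while m - 1 = 3 — valid.
  m = 1: √(0) = 0, while m - 1 = 0 — valid.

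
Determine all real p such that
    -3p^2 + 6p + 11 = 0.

p = -1.1602 or p = 3.1602

Discriminant: (6)^2 - 4*(-3)*11 = 168.
Quadratic formula: p = (-6 +/- sqrt(168)) / (-6).
So p = 1 - sqrt(42)/3 ~= -1.1602 or p = 1 + sqrt(42)/3 ~= 3.1602.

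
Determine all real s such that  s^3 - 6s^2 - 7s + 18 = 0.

Possible rational roots are divisors of 18. Testing s = -2 gives 0, so (s + 2) is a factor.
Divide: s^3 - 6s^2 - 7s + 18 = (s + 2)(s^2 - 8s + 9).
Apply the quadratic formula to s^2 - 8s + 9 = 0: s = (8 +/- sqrt(28))/2, i.e. s ~= 6.6458 or s ~= 1.3542.

s = -2 or s = 1.3542 or s = 6.6458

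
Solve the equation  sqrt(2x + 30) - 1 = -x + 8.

Isolate the radical: sqrt(2x + 30) = -x + 9.
Square both sides: 2x + 30 = (-x + 9)^2.
Expand and rearrange: x^2 - 20x + 51 = 0.
Solving gives x = 17 or x = 3.
Check each candidate in the original equation:
  x = 17: sqrt(64) = 8, while -x + 9 = -8 — extraneous.
  x = 3: sqrt(36) = 6, while -x + 9 = 6 — valid.

x = 3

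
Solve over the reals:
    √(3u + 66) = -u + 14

u = 5

Square both sides: 3u + 66 = (-u + 14)².
Expand and rearrange: u² - 31u + 130 = 0.
Solving gives u = 26 or u = 5.
Check each candidate in the original equation:
  u = 26: √(144) = 12, while -u + 14 = -12 — extraneous.
  u = 5: √(81) = 9, while -u + 14 = 9 — valid.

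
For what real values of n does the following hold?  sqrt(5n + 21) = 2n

Square both sides: 5n + 21 = (2n)^2.
Expand and rearrange: 4n^2 - 5n - 21 = 0.
Solving gives n = 3 or n = -1.75.
Check each candidate in the original equation:
  n = 3: sqrt(36) = 6, while 2n = 6 — valid.
  n = -1.75: sqrt(12.25) = 3.5, while 2n = -3.5 — extraneous.

n = 3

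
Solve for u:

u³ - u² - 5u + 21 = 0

Possible rational roots are divisors of 21. Testing u = -3 gives 0, so (u + 3) is a factor.
Divide: u³ - u² - 5u + 21 = (u + 3)(u² - 4u + 7).
The quadratic u² - 4u + 7 has discriminant -12 < 0, so no further real roots.

u = -3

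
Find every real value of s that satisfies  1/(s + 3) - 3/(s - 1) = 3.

Multiply both sides by (s + 3)(s - 1):
(s - 1) - 3(s + 3) = 3(s + 3)(s - 1).
Expand and collect terms: 3s^2 + 8s + 1 = 0.
By the quadratic formula, s = (-8 +/- sqrt(52)) / 6, so s ~= -0.1315 or s ~= -2.5352.
Neither value makes a denominator zero (s != -3, s != 1), so both are valid.

s = -2.5352 or s = -0.1315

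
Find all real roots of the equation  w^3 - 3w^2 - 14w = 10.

Rearrange: w^3 - 3w^2 - 14w - 10 = 0.
Possible rational roots are divisors of -10. Testing w = -1 gives 0, so (w + 1) is a factor.
Divide: w^3 - 3w^2 - 14w - 10 = (w + 1)(w^2 - 4w - 10).
Apply the quadratic formula to w^2 - 4w - 10 = 0: w = (4 +/- sqrt(56))/2, i.e. w ~= 5.7417 or w ~= -1.7417.

w = -1.7417 or w = -1 or w = 5.7417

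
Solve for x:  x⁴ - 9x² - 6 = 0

Let u = x². The equation becomes u² - 9u - 6 = 0.
By the quadratic formula, u = 9/2 + √(105)/2 or u = 9/2 - √(105)/2.
x² = 9/2 + √(105)/2 gives x = ±√(9/2 + √(105)/2) ≈ ±3.1022.
x² = 9/2 - √(105)/2 < 0 has no real solution.

x = -3.1022 or x = 3.1022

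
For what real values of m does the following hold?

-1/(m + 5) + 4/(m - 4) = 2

m = -5.4124 or m = 5.9124

Multiply both sides by (m + 5)(m - 4):
-(m - 4) + 4(m + 5) = 2(m + 5)(m - 4).
Expand and collect terms: 2m^2 - m - 64 = 0.
By the quadratic formula, m = (1 +/- sqrt(513)) / 4, so m ~= 5.9124 or m ~= -5.4124.
Neither value makes a denominator zero (m != -5, m != 4), so both are valid.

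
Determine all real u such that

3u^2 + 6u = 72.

Bring every term to one side: 3u^2 + 6u - 72 = 0.
Factor: 3(u - 4)(u + 6) = 0.
So u = 4 or u = -6.

u = -6 or u = 4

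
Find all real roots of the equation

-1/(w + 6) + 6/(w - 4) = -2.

Multiply both sides by (w + 6)(w - 4):
-(w - 4) + 6(w + 6) = -2(w + 6)(w - 4).
Expand and collect terms: -2w² - 9w + 8 = 0.
By the quadratic formula, w = (9 ± √145) / -4, so w ≈ -5.2604 or w ≈ 0.7604.
Neither value makes a denominator zero (w ≠ -6, w ≠ 4), so both are valid.

w = -5.2604 or w = 0.7604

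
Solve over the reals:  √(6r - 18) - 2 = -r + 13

Isolate the radical: √(6r - 18) = -r + 15.
Square both sides: 6r - 18 = (-r + 15)².
Expand and rearrange: r² - 36r + 243 = 0.
Solving gives r = 27 or r = 9.
Check each candidate in the original equation:
  r = 27: √(144) = 12, while -r + 15 = -12 — extraneous.
  r = 9: √(36) = 6, while -r + 15 = 6 — valid.

r = 9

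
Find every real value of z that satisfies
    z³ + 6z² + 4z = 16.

Rearrange: z³ + 6z² + 4z - 16 = 0.
Possible rational roots are divisors of -16. Testing z = -4 gives 0, so (z + 4) is a factor.
Divide: z³ + 6z² + 4z - 16 = (z + 4)(z² + 2z - 4).
Apply the quadratic formula to z² + 2z - 4 = 0: z = (-2 ± √20)/2, i.e. z ≈ 1.2361 or z ≈ -3.2361.

z = -4 or z = -3.2361 or z = 1.2361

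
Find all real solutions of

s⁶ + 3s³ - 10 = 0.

s = -1.71 or s = 1.2599

Let u = s³. The equation becomes u² + 3u - 10 = 0.
Factor: (u + 5)(u - 2) = 0, so u = -5 or u = 2.
s³ = -5 gives s = -∛(5) ≈ -1.71.
s³ = 2 gives s = ∛(2) ≈ 1.2599.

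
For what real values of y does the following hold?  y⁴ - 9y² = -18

y = -2.4495 or y = -1.7321 or y = 1.7321 or y = 2.4495

Let u = y². The equation becomes u² - 9u + 18 = 0.
Factor: (u - 3)(u - 6) = 0, so u = 3 or u = 6.
y² = 3 gives y = ±√(3) ≈ ±1.7321.
y² = 6 gives y = ±√(6) ≈ ±2.4495.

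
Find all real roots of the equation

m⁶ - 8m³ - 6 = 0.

Let u = m³. The equation becomes u² - 8u - 6 = 0.
By the quadratic formula, u = 4 + √(22) or u = 4 - √(22).
m³ = 4 + √(22) gives m = ∛(4 + √(22)) ≈ 2.056.
m³ = 4 - √(22) gives m = -∛(-4 + √(22)) ≈ -0.8838.

m = -0.8838 or m = 2.056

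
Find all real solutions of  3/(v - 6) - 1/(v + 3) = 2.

Multiply both sides by (v - 6)(v + 3):
3(v + 3) - (v - 6) = 2(v - 6)(v + 3).
Expand and collect terms: 2v² - 8v - 51 = 0.
By the quadratic formula, v = (8 ± √472) / 4, so v ≈ 7.4314 or v ≈ -3.4314.
Neither value makes a denominator zero (v ≠ 6, v ≠ -3), so both are valid.

v = -3.4314 or v = 7.4314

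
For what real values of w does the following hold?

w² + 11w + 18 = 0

w = -9 or w = -2

Factor: (w + 2)(w + 9) = 0.
So w = -2 or w = -9.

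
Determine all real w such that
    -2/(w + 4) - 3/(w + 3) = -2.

w = -3.6861 or w = -0.8139

Multiply both sides by (w + 4)(w + 3):
-2(w + 3) - 3(w + 4) = -2(w + 4)(w + 3).
Expand and collect terms: -2w² - 9w - 6 = 0.
By the quadratic formula, w = (9 ± √33) / -4, so w ≈ -3.6861 or w ≈ -0.8139.
Neither value makes a denominator zero (w ≠ -4, w ≠ -3), so both are valid.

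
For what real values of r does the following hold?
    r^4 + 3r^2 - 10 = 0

Let u = r^2. The equation becomes u^2 + 3u - 10 = 0.
Factor: (u - 2)(u + 5) = 0, so u = 2 or u = -5.
r^2 = 2 gives r = +/-sqrt(2) ~= +/-1.4142.
r^2 = -5 < 0 has no real solution.

r = -1.4142 or r = 1.4142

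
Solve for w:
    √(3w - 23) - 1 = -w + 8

w = 8

Isolate the radical: √(3w - 23) = -w + 9.
Square both sides: 3w - 23 = (-w + 9)².
Expand and rearrange: w² - 21w + 104 = 0.
Solving gives w = 13 or w = 8.
Check each candidate in the original equation:
  w = 13: √(16) = 4, while -w + 9 = -4 — extraneous.
  w = 8: √(1) = 1, while -w + 9 = 1 — valid.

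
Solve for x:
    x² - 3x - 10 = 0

x = -2 or x = 5

Factor: (x - 5)(x + 2) = 0.
So x = 5 or x = -2.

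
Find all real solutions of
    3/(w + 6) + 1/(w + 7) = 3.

w = -6.8471 or w = -4.8195

Multiply both sides by (w + 6)(w + 7):
3(w + 7) + (w + 6) = 3(w + 6)(w + 7).
Expand and collect terms: 3w² + 35w + 99 = 0.
By the quadratic formula, w = (-35 ± √37) / 6, so w ≈ -4.8195 or w ≈ -6.8471.
Neither value makes a denominator zero (w ≠ -6, w ≠ -7), so both are valid.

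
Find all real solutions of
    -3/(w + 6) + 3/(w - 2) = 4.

w = -6.6904 or w = 2.6904

Multiply both sides by (w + 6)(w - 2):
-3(w - 2) + 3(w + 6) = 4(w + 6)(w - 2).
Expand and collect terms: 4w² + 16w - 72 = 0.
By the quadratic formula, w = (-16 ± √1408) / 8, so w ≈ 2.6904 or w ≈ -6.6904.
Neither value makes a denominator zero (w ≠ -6, w ≠ 2), so both are valid.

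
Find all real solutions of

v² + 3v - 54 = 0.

v = -9 or v = 6

Factor: (v + 9)(v - 6) = 0.
So v = -9 or v = 6.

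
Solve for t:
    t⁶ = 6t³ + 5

Let u = t³. The equation becomes u² - 6u - 5 = 0.
By the quadratic formula, u = 3 + √(14) or u = 3 - √(14).
t³ = 3 + √(14) gives t = ∛(3 + √(14)) ≈ 1.8891.
t³ = 3 - √(14) gives t = -∛(-3 + √(14)) ≈ -0.9052.

t = -0.9052 or t = 1.8891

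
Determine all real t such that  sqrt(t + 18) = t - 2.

Square both sides: t + 18 = (t - 2)^2.
Expand and rearrange: t^2 - 5t - 14 = 0.
Solving gives t = 7 or t = -2.
Check each candidate in the original equation:
  t = 7: sqrt(25) = 5, while t - 2 = 5 — valid.
  t = -2: sqrt(16) = 4, while t - 2 = -4 — extraneous.

t = 7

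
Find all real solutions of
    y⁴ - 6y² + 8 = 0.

Let u = y². The equation becomes u² - 6u + 8 = 0.
Factor: (u - 4)(u - 2) = 0, so u = 4 or u = 2.
y² = 4 gives y = ±2.
y² = 2 gives y = ±√(2) ≈ ±1.4142.

y = -2 or y = -1.4142 or y = 1.4142 or y = 2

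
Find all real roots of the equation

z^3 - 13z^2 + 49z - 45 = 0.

z = 1.3542 or z = 5 or z = 6.6458

Possible rational roots are divisors of -45. Testing z = 5 gives 0, so (z - 5) is a factor.
Divide: z^3 - 13z^2 + 49z - 45 = (z - 5)(z^2 - 8z + 9).
Apply the quadratic formula to z^2 - 8z + 9 = 0: z = (8 +/- sqrt(28))/2, i.e. z ~= 6.6458 or z ~= 1.3542.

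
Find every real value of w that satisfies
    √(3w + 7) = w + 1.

w = 3

Square both sides: 3w + 7 = (w + 1)².
Expand and rearrange: w² - w - 6 = 0.
Solving gives w = 3 or w = -2.
Check each candidate in the original equation:
  w = 3: √(16) = 4, while w + 1 = 4 — valid.
  w = -2: √(1) = 1, while w + 1 = -1 — extraneous.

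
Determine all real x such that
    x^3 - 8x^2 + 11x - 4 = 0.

x = 0.6277 or x = 1 or x = 6.3723

Possible rational roots are divisors of -4. Testing x = 1 gives 0, so (x - 1) is a factor.
Divide: x^3 - 8x^2 + 11x - 4 = (x - 1)(x^2 - 7x + 4).
Apply the quadratic formula to x^2 - 7x + 4 = 0: x = (7 +/- sqrt(33))/2, i.e. x ~= 6.3723 or x ~= 0.6277.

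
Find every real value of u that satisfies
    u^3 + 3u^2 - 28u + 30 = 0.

u = -7.3589 or u = 1.3589 or u = 3

Possible rational roots are divisors of 30. Testing u = 3 gives 0, so (u - 3) is a factor.
Divide: u^3 + 3u^2 - 28u + 30 = (u - 3)(u^2 + 6u - 10).
Apply the quadratic formula to u^2 + 6u - 10 = 0: u = (-6 +/- sqrt(76))/2, i.e. u ~= 1.3589 or u ~= -7.3589.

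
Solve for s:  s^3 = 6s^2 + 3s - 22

s = -1.873 or s = 2 or s = 5.873

Rearrange: s^3 - 6s^2 - 3s + 22 = 0.
Possible rational roots are divisors of 22. Testing s = 2 gives 0, so (s - 2) is a factor.
Divide: s^3 - 6s^2 - 3s + 22 = (s - 2)(s^2 - 4s - 11).
Apply the quadratic formula to s^2 - 4s - 11 = 0: s = (4 +/- sqrt(60))/2, i.e. s ~= 5.873 or s ~= -1.873.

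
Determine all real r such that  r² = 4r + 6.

r = -1.1623 or r = 5.1623

Rearrange to standard form: r² - 4r - 6 = 0.
Discriminant: (-4)² − 4·1·(-6) = 40.
Quadratic formula: r = (4 ± √40) / 2.
So r = 2 + √(10) ≈ 5.1623 or r = 2 - √(10) ≈ -1.1623.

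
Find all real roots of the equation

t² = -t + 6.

Bring every term to one side: t² + t - 6 = 0.
Factor: (t - 2)(t + 3) = 0.
So t = 2 or t = -3.

t = -3 or t = 2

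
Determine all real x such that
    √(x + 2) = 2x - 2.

x = 2

Square both sides: x + 2 = (2x - 2)².
Expand and rearrange: 4x² - 9x + 2 = 0.
Solving gives x = 2 or x = 0.25.
Check each candidate in the original equation:
  x = 2: √(4) = 2, while 2x - 2 = 2 — valid.
  x = 0.25: √(2.25) = 1.5, while 2x - 2 = -1.5 — extraneous.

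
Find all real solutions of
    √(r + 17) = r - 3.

Square both sides: r + 17 = (r - 3)².
Expand and rearrange: r² - 7r - 8 = 0.
Solving gives r = 8 or r = -1.
Check each candidate in the original equation:
  r = 8: √(25) = 5, while r - 3 = 5 — valid.
  r = -1: √(16) = 4, while r - 3 = -4 — extraneous.

r = 8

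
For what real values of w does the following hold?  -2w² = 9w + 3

Rearrange to standard form: -2w² - 9w - 3 = 0.
Discriminant: (-9)² − 4·(-2)·(-3) = 57.
Quadratic formula: w = (9 ± √57) / (-4).
So w = -9/4 - √(57)/4 ≈ -4.1375 or w = -9/4 + √(57)/4 ≈ -0.3625.

w = -4.1375 or w = -0.3625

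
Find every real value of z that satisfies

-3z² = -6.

z = -1.4142 or z = 1.4142

Rearrange to standard form: -3z² + 6 = 0.
Discriminant: (0)² − 4·(-3)·6 = 72.
Quadratic formula: z = (0 ± √72) / (-6).
So z = -√(2) ≈ -1.4142 or z = √(2) ≈ 1.4142.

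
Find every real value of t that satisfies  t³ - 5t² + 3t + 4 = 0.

Possible rational roots are divisors of 4. Testing t = 4 gives 0, so (t - 4) is a factor.
Divide: t³ - 5t² + 3t + 4 = (t - 4)(t² - t - 1).
Apply the quadratic formula to t² - t - 1 = 0: t = (1 ± √5)/2, i.e. t ≈ 1.618 or t ≈ -0.618.

t = -0.618 or t = 1.618 or t = 4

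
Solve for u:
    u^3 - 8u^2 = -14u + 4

u = 0.3542 or u = 2 or u = 5.6458

Rearrange: u^3 - 8u^2 + 14u - 4 = 0.
Possible rational roots are divisors of -4. Testing u = 2 gives 0, so (u - 2) is a factor.
Divide: u^3 - 8u^2 + 14u - 4 = (u - 2)(u^2 - 6u + 2).
Apply the quadratic formula to u^2 - 6u + 2 = 0: u = (6 +/- sqrt(28))/2, i.e. u ~= 5.6458 or u ~= 0.3542.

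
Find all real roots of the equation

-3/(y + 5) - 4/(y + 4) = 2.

Multiply both sides by (y + 5)(y + 4):
-3(y + 4) - 4(y + 5) = 2(y + 5)(y + 4).
Expand and collect terms: 2y^2 + 25y + 72 = 0.
Factor or apply the quadratic formula: y = -4.5 or y = -8.
Neither value makes a denominator zero (y != -5, y != -4), so both are valid.

y = -8 or y = -4.5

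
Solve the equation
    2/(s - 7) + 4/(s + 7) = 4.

Multiply both sides by (s - 7)(s + 7):
2(s + 7) + 4(s - 7) = 4(s - 7)(s + 7).
Expand and collect terms: 4s^2 - 6s - 182 = 0.
By the quadratic formula, s = (6 +/- sqrt(2948)) / 8, so s ~= 7.5369 or s ~= -6.0369.
Neither value makes a denominator zero (s != 7, s != -7), so both are valid.

s = -6.0369 or s = 7.5369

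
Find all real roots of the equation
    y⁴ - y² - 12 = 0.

y = -2 or y = 2

Let u = y². The equation becomes u² - u - 12 = 0.
Factor: (u - 4)(u + 3) = 0, so u = 4 or u = -3.
y² = 4 gives y = ±2.
y² = -3 < 0 has no real solution.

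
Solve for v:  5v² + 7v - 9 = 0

v = -2.2133 or v = 0.8133

Discriminant: (7)² − 4·5·(-9) = 229.
Quadratic formula: v = (-7 ± √229) / 10.
So v = -7/10 + √(229)/10 ≈ 0.8133 or v = -√(229)/10 - 7/10 ≈ -2.2133.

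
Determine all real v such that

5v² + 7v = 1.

Rearrange to standard form: 5v² + 7v - 1 = 0.
Discriminant: (7)² − 4·5·(-1) = 69.
Quadratic formula: v = (-7 ± √69) / 10.
So v = -7/10 + √(69)/10 ≈ 0.1307 or v = -√(69)/10 - 7/10 ≈ -1.5307.

v = -1.5307 or v = 0.1307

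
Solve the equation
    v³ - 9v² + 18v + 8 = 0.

Possible rational roots are divisors of 8. Testing v = 4 gives 0, so (v - 4) is a factor.
Divide: v³ - 9v² + 18v + 8 = (v - 4)(v² - 5v - 2).
Apply the quadratic formula to v² - 5v - 2 = 0: v = (5 ± √33)/2, i.e. v ≈ 5.3723 or v ≈ -0.3723.

v = -0.3723 or v = 4 or v = 5.3723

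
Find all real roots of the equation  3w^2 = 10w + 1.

w = -0.0972 or w = 3.4305

Rearrange to standard form: 3w^2 - 10w - 1 = 0.
Discriminant: (-10)^2 - 4*3*(-1) = 112.
Quadratic formula: w = (10 +/- sqrt(112)) / 6.
So w = 5/3 + 2*sqrt(7)/3 ~= 3.4305 or w = 5/3 - 2*sqrt(7)/3 ~= -0.0972.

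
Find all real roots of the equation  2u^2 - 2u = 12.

u = -2 or u = 3

Bring every term to one side: 2u^2 - 2u - 12 = 0.
Factor: 2(u - 3)(u + 2) = 0.
So u = 3 or u = -2.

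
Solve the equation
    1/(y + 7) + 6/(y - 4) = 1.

Multiply both sides by (y + 7)(y - 4):
(y - 4) + 6(y + 7) = (y + 7)(y - 4).
Expand and collect terms: y^2 - 4y - 66 = 0.
By the quadratic formula, y = (4 +/- sqrt(280)) / 2, so y ~= 10.3666 or y ~= -6.3666.
Neither value makes a denominator zero (y != -7, y != 4), so both are valid.

y = -6.3666 or y = 10.3666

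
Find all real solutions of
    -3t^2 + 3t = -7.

t = -1.1073 or t = 2.1073

Rearrange to standard form: -3t^2 + 3t + 7 = 0.
Discriminant: (3)^2 - 4*(-3)*7 = 93.
Quadratic formula: t = (-3 +/- sqrt(93)) / (-6).
So t = 1/2 - sqrt(93)/6 ~= -1.1073 or t = 1/2 + sqrt(93)/6 ~= 2.1073.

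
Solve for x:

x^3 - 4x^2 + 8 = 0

Possible rational roots are divisors of 8. Testing x = 2 gives 0, so (x - 2) is a factor.
Divide: x^3 - 4x^2 + 8 = (x - 2)(x^2 - 2x - 4).
Apply the quadratic formula to x^2 - 2x - 4 = 0: x = (2 +/- sqrt(20))/2, i.e. x ~= 3.2361 or x ~= -1.2361.

x = -1.2361 or x = 2 or x = 3.2361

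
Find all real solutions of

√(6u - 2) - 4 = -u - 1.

Isolate the radical: √(6u - 2) = -u + 3.
Square both sides: 6u - 2 = (-u + 3)².
Expand and rearrange: u² - 12u + 11 = 0.
Solving gives u = 11 or u = 1.
Check each candidate in the original equation:
  u = 11: √(64) = 8, while -u + 3 = -8 — extraneous.
  u = 1: √(4) = 2, while -u + 3 = 2 — valid.

u = 1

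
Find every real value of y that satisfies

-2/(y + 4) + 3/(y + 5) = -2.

Multiply both sides by (y + 4)(y + 5):
-2(y + 5) + 3(y + 4) = -2(y + 4)(y + 5).
Expand and collect terms: -2y^2 - 19y - 42 = 0.
Factor or apply the quadratic formula: y = -6 or y = -3.5.
Neither value makes a denominator zero (y != -4, y != -5), so both are valid.

y = -6 or y = -3.5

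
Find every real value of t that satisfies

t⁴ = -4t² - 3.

No real solutions.

Let u = t². The equation becomes u² + 4u + 3 = 0.
Factor: (u + 3)(u + 1) = 0, so u = -3 or u = -1.
t² = -3 < 0 has no real solution.
t² = -1 < 0 has no real solution.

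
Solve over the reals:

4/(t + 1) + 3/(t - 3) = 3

Multiply both sides by (t + 1)(t - 3):
4(t - 3) + 3(t + 1) = 3(t + 1)(t - 3).
Expand and collect terms: 3t² - 13t = 0.
Factor or apply the quadratic formula: t = 4.3333 or t = 0.
Neither value makes a denominator zero (t ≠ -1, t ≠ 3), so both are valid.

t = 0 or t = 4.3333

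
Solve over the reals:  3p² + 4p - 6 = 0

Discriminant: (4)² − 4·3·(-6) = 88.
Quadratic formula: p = (-4 ± √88) / 6.
So p = -2/3 + √(22)/3 ≈ 0.8968 or p = -√(22)/3 - 2/3 ≈ -2.2301.

p = -2.2301 or p = 0.8968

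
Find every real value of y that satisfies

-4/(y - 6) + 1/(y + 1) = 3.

y = -0.582 or y = 4.582

Multiply both sides by (y - 6)(y + 1):
-4(y + 1) + (y - 6) = 3(y - 6)(y + 1).
Expand and collect terms: 3y² - 12y - 8 = 0.
By the quadratic formula, y = (12 ± √240) / 6, so y ≈ 4.582 or y ≈ -0.582.
Neither value makes a denominator zero (y ≠ 6, y ≠ -1), so both are valid.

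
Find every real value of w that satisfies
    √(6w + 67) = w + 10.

w = -3

Square both sides: 6w + 67 = (w + 10)².
Expand and rearrange: w² + 14w + 33 = 0.
Solving gives w = -3 or w = -11.
Check each candidate in the original equation:
  w = -3: √(49) = 7, while w + 10 = 7 — valid.
  w = -11: √(1) = 1, while w + 10 = -1 — extraneous.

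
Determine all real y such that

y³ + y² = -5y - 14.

y = -2

Rearrange: y³ + y² + 5y + 14 = 0.
Possible rational roots are divisors of 14. Testing y = -2 gives 0, so (y + 2) is a factor.
Divide: y³ + y² + 5y + 14 = (y + 2)(y² - y + 7).
The quadratic y² - y + 7 has discriminant -27 < 0, so no further real roots.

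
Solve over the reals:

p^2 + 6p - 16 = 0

Factor: (p - 2)(p + 8) = 0.
So p = 2 or p = -8.

p = -8 or p = 2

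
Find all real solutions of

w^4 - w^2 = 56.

Let u = w^2. The equation becomes u^2 - u - 56 = 0.
Factor: (u + 7)(u - 8) = 0, so u = -7 or u = 8.
w^2 = -7 < 0 has no real solution.
w^2 = 8 gives w = +/-2*sqrt(2) ~= +/-2.8284.

w = -2.8284 or w = 2.8284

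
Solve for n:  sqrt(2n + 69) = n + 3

n = 6

Square both sides: 2n + 69 = (n + 3)^2.
Expand and rearrange: n^2 + 4n - 60 = 0.
Solving gives n = 6 or n = -10.
Check each candidate in the original equation:
  n = 6: sqrt(81) = 9, while n + 3 = 9 — valid.
  n = -10: sqrt(49) = 7, while n + 3 = -7 — extraneous.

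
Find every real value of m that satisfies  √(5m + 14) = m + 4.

m = -2 or m = -1

Square both sides: 5m + 14 = (m + 4)².
Expand and rearrange: m² + 3m + 2 = 0.
Solving gives m = -1 or m = -2.
Check each candidate in the original equation:
  m = -1: √(9) = 3, while m + 4 = 3 — valid.
  m = -2: √(4) = 2, while m + 4 = 2 — valid.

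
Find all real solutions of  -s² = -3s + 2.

s = 1 or s = 2

Bring every term to one side: -s² + 3s - 2 = 0.
Factor: -1(s - 2)(s - 1) = 0.
So s = 2 or s = 1.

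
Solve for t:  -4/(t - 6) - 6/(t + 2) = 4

Multiply both sides by (t - 6)(t + 2):
-4(t + 2) - 6(t - 6) = 4(t - 6)(t + 2).
Expand and collect terms: 4t² - 6t - 76 = 0.
By the quadratic formula, t = (6 ± √1252) / 8, so t ≈ 5.173 or t ≈ -3.673.
Neither value makes a denominator zero (t ≠ 6, t ≠ -2), so both are valid.

t = -3.673 or t = 5.173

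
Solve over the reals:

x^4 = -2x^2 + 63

Let u = x^2. The equation becomes u^2 + 2u - 63 = 0.
Factor: (u + 9)(u - 7) = 0, so u = -9 or u = 7.
x^2 = -9 < 0 has no real solution.
x^2 = 7 gives x = +/-sqrt(7) ~= +/-2.6458.

x = -2.6458 or x = 2.6458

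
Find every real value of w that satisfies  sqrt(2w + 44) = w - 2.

w = 10

Square both sides: 2w + 44 = (w - 2)^2.
Expand and rearrange: w^2 - 6w - 40 = 0.
Solving gives w = 10 or w = -4.
Check each candidate in the original equation:
  w = 10: sqrt(64) = 8, while w - 2 = 8 — valid.
  w = -4: sqrt(36) = 6, while w - 2 = -6 — extraneous.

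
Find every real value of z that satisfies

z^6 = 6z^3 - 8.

Let u = z^3. The equation becomes u^2 - 6u + 8 = 0.
Factor: (u - 2)(u - 4) = 0, so u = 2 or u = 4.
z^3 = 2 gives z = (2)^(1/3) ~= 1.2599.
z^3 = 4 gives z = (4)^(1/3) ~= 1.5874.

z = 1.2599 or z = 1.5874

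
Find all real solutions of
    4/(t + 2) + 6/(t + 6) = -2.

Multiply both sides by (t + 2)(t + 6):
4(t + 6) + 6(t + 2) = -2(t + 2)(t + 6).
Expand and collect terms: -2t² - 26t - 60 = 0.
Factor or apply the quadratic formula: t = -10 or t = -3.
Neither value makes a denominator zero (t ≠ -2, t ≠ -6), so both are valid.

t = -10 or t = -3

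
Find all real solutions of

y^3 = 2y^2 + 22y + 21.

y = -3 or y = -1.1401 or y = 6.1401

Rearrange: y^3 - 2y^2 - 22y - 21 = 0.
Possible rational roots are divisors of -21. Testing y = -3 gives 0, so (y + 3) is a factor.
Divide: y^3 - 2y^2 - 22y - 21 = (y + 3)(y^2 - 5y - 7).
Apply the quadratic formula to y^2 - 5y - 7 = 0: y = (5 +/- sqrt(53))/2, i.e. y ~= 6.1401 or y ~= -1.1401.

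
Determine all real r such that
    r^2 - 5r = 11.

Rearrange to standard form: r^2 - 5r - 11 = 0.
Discriminant: (-5)^2 - 4*1*(-11) = 69.
Quadratic formula: r = (5 +/- sqrt(69)) / 2.
So r = 5/2 + sqrt(69)/2 ~= 6.6533 or r = 5/2 - sqrt(69)/2 ~= -1.6533.

r = -1.6533 or r = 6.6533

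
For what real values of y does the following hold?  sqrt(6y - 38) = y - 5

Square both sides: 6y - 38 = (y - 5)^2.
Expand and rearrange: y^2 - 16y + 63 = 0.
Solving gives y = 9 or y = 7.
Check each candidate in the original equation:
  y = 9: sqrt(16) = 4, while y - 5 = 4 — valid.
  y = 7: sqrt(4) = 2, while y - 5 = 2 — valid.

y = 7 or y = 9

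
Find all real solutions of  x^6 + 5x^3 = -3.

x = -1.6265 or x = -0.8867

Let u = x^3. The equation becomes u^2 + 5u + 3 = 0.
By the quadratic formula, u = -5/2 + sqrt(13)/2 or u = -5/2 - sqrt(13)/2.
x^3 = -5/2 + sqrt(13)/2 gives x = -(5/2 - sqrt(13)/2)^(1/3) ~= -0.8867.
x^3 = -5/2 - sqrt(13)/2 gives x = -(sqrt(13)/2 + 5/2)^(1/3) ~= -1.6265.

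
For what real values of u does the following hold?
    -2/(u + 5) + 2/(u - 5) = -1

u = -2.2361 or u = 2.2361

Multiply both sides by (u + 5)(u - 5):
-2(u - 5) + 2(u + 5) = -(u + 5)(u - 5).
Expand and collect terms: -u^2 + 5 = 0.
By the quadratic formula, u = (0 +/- sqrt(20)) / -2, so u ~= -2.2361 or u ~= 2.2361.
Neither value makes a denominator zero (u != -5, u != 5), so both are valid.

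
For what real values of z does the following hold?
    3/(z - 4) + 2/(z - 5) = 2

z = 4.5 or z = 7

Multiply both sides by (z - 4)(z - 5):
3(z - 5) + 2(z - 4) = 2(z - 4)(z - 5).
Expand and collect terms: 2z^2 - 23z + 63 = 0.
Factor or apply the quadratic formula: z = 7 or z = 4.5.
Neither value makes a denominator zero (z != 4, z != 5), so both are valid.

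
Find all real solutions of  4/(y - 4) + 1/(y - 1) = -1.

Multiply both sides by (y - 4)(y - 1):
4(y - 1) + (y - 4) = -(y - 4)(y - 1).
Expand and collect terms: -y² + 4 = 0.
Factor or apply the quadratic formula: y = -2 or y = 2.
Neither value makes a denominator zero (y ≠ 4, y ≠ 1), so both are valid.

y = -2 or y = 2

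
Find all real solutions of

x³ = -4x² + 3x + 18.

x = -3 or x = 2

Rearrange: x³ + 4x² - 3x - 18 = 0.
Possible rational roots are divisors of -18. Testing x = 2 gives 0, so (x - 2) is a factor.
Divide: x³ + 4x² - 3x - 18 = (x - 2)(x² + 6x + 9).
The quadratic has the repeated root x = -3.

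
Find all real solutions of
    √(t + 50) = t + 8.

t = -1

Square both sides: t + 50 = (t + 8)².
Expand and rearrange: t² + 15t + 14 = 0.
Solving gives t = -1 or t = -14.
Check each candidate in the original equation:
  t = -1: √(49) = 7, while t + 8 = 7 — valid.
  t = -14: √(36) = 6, while t + 8 = -6 — extraneous.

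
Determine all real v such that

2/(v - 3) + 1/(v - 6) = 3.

Multiply both sides by (v - 3)(v - 6):
2(v - 6) + (v - 3) = 3(v - 3)(v - 6).
Expand and collect terms: 3v² - 30v + 69 = 0.
By the quadratic formula, v = (30 ± √72) / 6, so v ≈ 6.4142 or v ≈ 3.5858.
Neither value makes a denominator zero (v ≠ 3, v ≠ 6), so both are valid.

v = 3.5858 or v = 6.4142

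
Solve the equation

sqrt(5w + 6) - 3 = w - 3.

w = 6

Isolate the radical: sqrt(5w + 6) = w.
Square both sides: 5w + 6 = (w)^2.
Expand and rearrange: w^2 - 5w - 6 = 0.
Solving gives w = 6 or w = -1.
Check each candidate in the original equation:
  w = 6: sqrt(36) = 6, while w = 6 — valid.
  w = -1: sqrt(1) = 1, while w = -1 — extraneous.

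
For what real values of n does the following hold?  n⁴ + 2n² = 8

Let u = n². The equation becomes u² + 2u - 8 = 0.
Factor: (u + 4)(u - 2) = 0, so u = -4 or u = 2.
n² = -4 < 0 has no real solution.
n² = 2 gives n = ±√(2) ≈ ±1.4142.

n = -1.4142 or n = 1.4142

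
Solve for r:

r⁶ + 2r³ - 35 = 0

Let u = r³. The equation becomes u² + 2u - 35 = 0.
Factor: (u + 7)(u - 5) = 0, so u = -7 or u = 5.
r³ = -7 gives r = -∛(7) ≈ -1.9129.
r³ = 5 gives r = ∛(5) ≈ 1.71.

r = -1.9129 or r = 1.71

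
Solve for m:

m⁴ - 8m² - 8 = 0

Let u = m². The equation becomes u² - 8u - 8 = 0.
By the quadratic formula, u = 4 + 2·√(6) or u = 4 - 2·√(6).
m² = 4 + 2·√(6) gives m = ±√(4 + 2·√(6)) ≈ ±2.9831.
m² = 4 - 2·√(6) < 0 has no real solution.

m = -2.9831 or m = 2.9831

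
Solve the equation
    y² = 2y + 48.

Bring every term to one side: y² - 2y - 48 = 0.
Factor: (y + 6)(y - 8) = 0.
So y = -6 or y = 8.

y = -6 or y = 8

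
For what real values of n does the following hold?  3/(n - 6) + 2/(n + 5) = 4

Multiply both sides by (n - 6)(n + 5):
3(n + 5) + 2(n - 6) = 4(n - 6)(n + 5).
Expand and collect terms: 4n² - 9n - 123 = 0.
By the quadratic formula, n = (9 ± √2049) / 8, so n ≈ 6.7832 or n ≈ -4.5332.
Neither value makes a denominator zero (n ≠ 6, n ≠ -5), so both are valid.

n = -4.5332 or n = 6.7832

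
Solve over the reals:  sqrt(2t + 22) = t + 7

Square both sides: 2t + 22 = (t + 7)^2.
Expand and rearrange: t^2 + 12t + 27 = 0.
Solving gives t = -3 or t = -9.
Check each candidate in the original equation:
  t = -3: sqrt(16) = 4, while t + 7 = 4 — valid.
  t = -9: sqrt(4) = 2, while t + 7 = -2 — extraneous.

t = -3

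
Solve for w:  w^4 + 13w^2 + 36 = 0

Let u = w^2. The equation becomes u^2 + 13u + 36 = 0.
Factor: (u + 4)(u + 9) = 0, so u = -4 or u = -9.
w^2 = -4 < 0 has no real solution.
w^2 = -9 < 0 has no real solution.

No real solutions.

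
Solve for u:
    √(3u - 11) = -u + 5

u = 4

Square both sides: 3u - 11 = (-u + 5)².
Expand and rearrange: u² - 13u + 36 = 0.
Solving gives u = 9 or u = 4.
Check each candidate in the original equation:
  u = 9: √(16) = 4, while -u + 5 = -4 — extraneous.
  u = 4: √(1) = 1, while -u + 5 = 1 — valid.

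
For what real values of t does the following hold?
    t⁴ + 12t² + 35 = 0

Let u = t². The equation becomes u² + 12u + 35 = 0.
Factor: (u + 5)(u + 7) = 0, so u = -5 or u = -7.
t² = -5 < 0 has no real solution.
t² = -7 < 0 has no real solution.

No real solutions.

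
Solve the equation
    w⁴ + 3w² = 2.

Let u = w². The equation becomes u² + 3u - 2 = 0.
By the quadratic formula, u = -3/2 + √(17)/2 or u = -√(17)/2 - 3/2.
w² = -3/2 + √(17)/2 gives w = ±√(-3/2 + √(17)/2) ≈ ±0.7494.
w² = -√(17)/2 - 3/2 < 0 has no real solution.

w = -0.7494 or w = 0.7494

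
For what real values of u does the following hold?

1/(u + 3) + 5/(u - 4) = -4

Multiply both sides by (u + 3)(u - 4):
(u - 4) + 5(u + 3) = -4(u + 3)(u - 4).
Expand and collect terms: -4u² - 2u + 37 = 0.
By the quadratic formula, u = (2 ± √596) / -8, so u ≈ -3.3016 or u ≈ 2.8016.
Neither value makes a denominator zero (u ≠ -3, u ≠ 4), so both are valid.

u = -3.3016 or u = 2.8016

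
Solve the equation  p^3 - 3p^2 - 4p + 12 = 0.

p = -2 or p = 2 or p = 3

Possible rational roots are divisors of 12. Testing p = -2 gives 0, so (p + 2) is a factor.
Divide: p^3 - 3p^2 - 4p + 12 = (p + 2)(p^2 - 5p + 6).
Factor the quadratic: p = 3 or p = 2.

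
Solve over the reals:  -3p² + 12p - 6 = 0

Discriminant: (12)² − 4·(-3)·(-6) = 72.
Quadratic formula: p = (-12 ± √72) / (-6).
So p = 2 - √(2) ≈ 0.5858 or p = √(2) + 2 ≈ 3.4142.

p = 0.5858 or p = 3.4142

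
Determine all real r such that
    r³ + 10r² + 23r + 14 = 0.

r = -7 or r = -2 or r = -1

Possible rational roots are divisors of 14. Testing r = -2 gives 0, so (r + 2) is a factor.
Divide: r³ + 10r² + 23r + 14 = (r + 2)(r² + 8r + 7).
Factor the quadratic: r = -1 or r = -7.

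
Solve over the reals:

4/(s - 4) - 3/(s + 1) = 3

Multiply both sides by (s - 4)(s + 1):
4(s + 1) - 3(s - 4) = 3(s - 4)(s + 1).
Expand and collect terms: 3s^2 - 10s - 28 = 0.
By the quadratic formula, s = (10 +/- sqrt(436)) / 6, so s ~= 5.1468 or s ~= -1.8134.
Neither value makes a denominator zero (s != 4, s != -1), so both are valid.

s = -1.8134 or s = 5.1468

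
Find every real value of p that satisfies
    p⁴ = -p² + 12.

Let u = p². The equation becomes u² + u - 12 = 0.
Factor: (u + 4)(u - 3) = 0, so u = -4 or u = 3.
p² = -4 < 0 has no real solution.
p² = 3 gives p = ±√(3) ≈ ±1.7321.

p = -1.7321 or p = 1.7321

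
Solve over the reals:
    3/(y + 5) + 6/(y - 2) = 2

y = -4 or y = 5.5

Multiply both sides by (y + 5)(y - 2):
3(y - 2) + 6(y + 5) = 2(y + 5)(y - 2).
Expand and collect terms: 2y^2 - 3y - 44 = 0.
Factor or apply the quadratic formula: y = 5.5 or y = -4.
Neither value makes a denominator zero (y != -5, y != 2), so both are valid.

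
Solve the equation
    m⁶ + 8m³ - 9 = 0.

Let u = m³. The equation becomes u² + 8u - 9 = 0.
Factor: (u + 9)(u - 1) = 0, so u = -9 or u = 1.
m³ = -9 gives m = -∛(9) ≈ -2.0801.
m³ = 1 gives m = 1.

m = -2.0801 or m = 1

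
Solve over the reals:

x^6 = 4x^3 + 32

Let u = x^3. The equation becomes u^2 - 4u - 32 = 0.
Factor: (u + 4)(u - 8) = 0, so u = -4 or u = 8.
x^3 = -4 gives x = -(4)^(1/3) ~= -1.5874.
x^3 = 8 gives x = 2.

x = -1.5874 or x = 2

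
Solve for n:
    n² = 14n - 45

Bring every term to one side: n² - 14n + 45 = 0.
Factor: (n - 5)(n - 9) = 0.
So n = 5 or n = 9.

n = 5 or n = 9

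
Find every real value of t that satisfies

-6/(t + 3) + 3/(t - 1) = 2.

Multiply both sides by (t + 3)(t - 1):
-6(t - 1) + 3(t + 3) = 2(t + 3)(t - 1).
Expand and collect terms: 2t² + 7t - 21 = 0.
By the quadratic formula, t = (-7 ± √217) / 4, so t ≈ 1.9327 or t ≈ -5.4327.
Neither value makes a denominator zero (t ≠ -3, t ≠ 1), so both are valid.

t = -5.4327 or t = 1.9327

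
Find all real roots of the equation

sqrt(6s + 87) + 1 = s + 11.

Isolate the radical: sqrt(6s + 87) = s + 10.
Square both sides: 6s + 87 = (s + 10)^2.
Expand and rearrange: s^2 + 14s + 13 = 0.
Solving gives s = -1 or s = -13.
Check each candidate in the original equation:
  s = -1: sqrt(81) = 9, while s + 10 = 9 — valid.
  s = -13: sqrt(9) = 3, while s + 10 = -3 — extraneous.

s = -1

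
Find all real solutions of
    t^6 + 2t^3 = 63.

Let u = t^3. The equation becomes u^2 + 2u - 63 = 0.
Factor: (u - 7)(u + 9) = 0, so u = 7 or u = -9.
t^3 = 7 gives t = (7)^(1/3) ~= 1.9129.
t^3 = -9 gives t = -(9)^(1/3) ~= -2.0801.

t = -2.0801 or t = 1.9129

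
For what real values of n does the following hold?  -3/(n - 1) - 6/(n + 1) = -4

n = -0.1061 or n = 2.3561

Multiply both sides by (n - 1)(n + 1):
-3(n + 1) - 6(n - 1) = -4(n - 1)(n + 1).
Expand and collect terms: -4n² + 9n + 1 = 0.
By the quadratic formula, n = (-9 ± √97) / -8, so n ≈ -0.1061 or n ≈ 2.3561.
Neither value makes a denominator zero (n ≠ 1, n ≠ -1), so both are valid.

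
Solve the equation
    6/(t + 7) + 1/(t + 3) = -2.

t = -10.2231 or t = -3.2769

Multiply both sides by (t + 7)(t + 3):
6(t + 3) + (t + 7) = -2(t + 7)(t + 3).
Expand and collect terms: -2t^2 - 27t - 67 = 0.
By the quadratic formula, t = (27 +/- sqrt(193)) / -4, so t ~= -10.2231 or t ~= -3.2769.
Neither value makes a denominator zero (t != -7, t != -3), so both are valid.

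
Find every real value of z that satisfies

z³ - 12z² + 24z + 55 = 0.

z = -1.3218 or z = 5 or z = 8.3218

Possible rational roots are divisors of 55. Testing z = 5 gives 0, so (z - 5) is a factor.
Divide: z³ - 12z² + 24z + 55 = (z - 5)(z² - 7z - 11).
Apply the quadratic formula to z² - 7z - 11 = 0: z = (7 ± √93)/2, i.e. z ≈ 8.3218 or z ≈ -1.3218.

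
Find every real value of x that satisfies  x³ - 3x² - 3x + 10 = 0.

x = -1.7913 or x = 2 or x = 2.7913

Possible rational roots are divisors of 10. Testing x = 2 gives 0, so (x - 2) is a factor.
Divide: x³ - 3x² - 3x + 10 = (x - 2)(x² - x - 5).
Apply the quadratic formula to x² - x - 5 = 0: x = (1 ± √21)/2, i.e. x ≈ 2.7913 or x ≈ -1.7913.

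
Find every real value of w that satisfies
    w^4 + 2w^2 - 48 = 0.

Let u = w^2. The equation becomes u^2 + 2u - 48 = 0.
Factor: (u - 6)(u + 8) = 0, so u = 6 or u = -8.
w^2 = 6 gives w = +/-sqrt(6) ~= +/-2.4495.
w^2 = -8 < 0 has no real solution.

w = -2.4495 or w = 2.4495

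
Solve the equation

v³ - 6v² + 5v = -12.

Rearrange: v³ - 6v² + 5v + 12 = 0.
Possible rational roots are divisors of 12. Testing v = 3 gives 0, so (v - 3) is a factor.
Divide: v³ - 6v² + 5v + 12 = (v - 3)(v² - 3v - 4).
Factor the quadratic: v = 4 or v = -1.

v = -1 or v = 3 or v = 4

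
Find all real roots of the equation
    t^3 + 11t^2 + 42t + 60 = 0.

Possible rational roots are divisors of 60. Testing t = -5 gives 0, so (t + 5) is a factor.
Divide: t^3 + 11t^2 + 42t + 60 = (t + 5)(t^2 + 6t + 12).
The quadratic t^2 + 6t + 12 has discriminant -12 < 0, so no further real roots.

t = -5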